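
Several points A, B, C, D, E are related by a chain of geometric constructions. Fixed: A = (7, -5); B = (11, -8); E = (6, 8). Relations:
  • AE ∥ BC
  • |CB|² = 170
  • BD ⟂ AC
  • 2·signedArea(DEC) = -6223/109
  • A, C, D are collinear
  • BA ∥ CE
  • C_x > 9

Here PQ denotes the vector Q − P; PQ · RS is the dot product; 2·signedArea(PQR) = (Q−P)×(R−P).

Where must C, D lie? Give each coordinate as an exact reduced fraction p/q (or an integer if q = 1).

C = (10, 5)
D = (709/109, -725/109)

1. C_x = 10  [BA ∥ CE ∩ AE ∥ BC]
2. C_y = 5  [BA ∥ CE ∩ AE ∥ BC]
   → C = (10, 5)
3. D_x = 709/109  [A, C, D are collinear ∩ BD ⟂ AC]
4. D_y = -725/109  [A, C, D are collinear ∩ BD ⟂ AC]
   → D = (709/109, -725/109)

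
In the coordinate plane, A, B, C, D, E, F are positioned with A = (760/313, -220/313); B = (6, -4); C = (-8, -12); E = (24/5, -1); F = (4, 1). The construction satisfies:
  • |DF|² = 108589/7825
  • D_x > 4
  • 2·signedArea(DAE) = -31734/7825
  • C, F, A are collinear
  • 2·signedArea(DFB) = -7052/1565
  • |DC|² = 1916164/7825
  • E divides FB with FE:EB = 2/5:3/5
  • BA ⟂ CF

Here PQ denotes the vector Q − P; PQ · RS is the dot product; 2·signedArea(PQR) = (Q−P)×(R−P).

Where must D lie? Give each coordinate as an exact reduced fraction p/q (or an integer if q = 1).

1. D_x = 7154/1565  [2·signedArea(DAE) = -31734/7825 ∩ 2·signedArea(DFB) = -7052/1565]
2. D_y = -4196/1565  [2·signedArea(DAE) = -31734/7825 ∩ 2·signedArea(DFB) = -7052/1565]
   → D = (7154/1565, -4196/1565)

D = (7154/1565, -4196/1565)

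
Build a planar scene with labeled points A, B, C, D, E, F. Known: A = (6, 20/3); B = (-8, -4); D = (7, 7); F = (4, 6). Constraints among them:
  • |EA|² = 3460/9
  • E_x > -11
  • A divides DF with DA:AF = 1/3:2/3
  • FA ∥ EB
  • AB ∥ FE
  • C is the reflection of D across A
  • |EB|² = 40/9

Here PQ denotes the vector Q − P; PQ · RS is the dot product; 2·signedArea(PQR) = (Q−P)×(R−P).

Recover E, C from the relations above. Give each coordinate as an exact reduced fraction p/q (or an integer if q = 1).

C = (5, 19/3)
E = (-10, -14/3)

1. E_x = -10  [FA ∥ EB ∩ AB ∥ FE]
2. E_y = -14/3  [FA ∥ EB ∩ AB ∥ FE]
   → E = (-10, -14/3)
3. C_x = 5  [C is the reflection of D across A]
4. C_y = 19/3  [C is the reflection of D across A]
   → C = (5, 19/3)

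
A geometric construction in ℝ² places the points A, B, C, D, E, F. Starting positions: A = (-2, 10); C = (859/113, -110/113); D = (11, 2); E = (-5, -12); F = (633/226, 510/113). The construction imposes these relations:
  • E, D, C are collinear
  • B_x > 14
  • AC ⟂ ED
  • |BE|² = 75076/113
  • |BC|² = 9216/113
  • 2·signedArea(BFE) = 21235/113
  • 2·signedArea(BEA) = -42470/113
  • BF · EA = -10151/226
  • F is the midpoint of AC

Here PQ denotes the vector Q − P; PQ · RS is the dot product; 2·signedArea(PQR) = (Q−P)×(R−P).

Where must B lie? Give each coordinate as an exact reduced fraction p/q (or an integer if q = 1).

B = (1627/113, 562/113)

1. B_x = 1627/113  [2·signedArea(BFE) = 21235/113 ∩ 2·signedArea(BEA) = -42470/113]
2. B_y = 562/113  [2·signedArea(BFE) = 21235/113 ∩ 2·signedArea(BEA) = -42470/113]
   → B = (1627/113, 562/113)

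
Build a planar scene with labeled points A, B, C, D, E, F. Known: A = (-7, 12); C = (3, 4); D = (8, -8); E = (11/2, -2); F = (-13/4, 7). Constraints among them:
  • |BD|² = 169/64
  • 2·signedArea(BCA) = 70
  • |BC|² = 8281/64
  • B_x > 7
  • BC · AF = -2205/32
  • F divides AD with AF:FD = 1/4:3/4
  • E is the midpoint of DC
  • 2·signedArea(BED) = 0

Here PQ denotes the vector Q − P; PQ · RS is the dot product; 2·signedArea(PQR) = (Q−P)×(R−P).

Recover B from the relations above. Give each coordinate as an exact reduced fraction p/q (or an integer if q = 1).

1. B_x = 59/8  [2·signedArea(BED) = 0 ∩ 2·signedArea(BCA) = 70]
2. B_y = -13/2  [2·signedArea(BED) = 0 ∩ 2·signedArea(BCA) = 70]
   → B = (59/8, -13/2)

B = (59/8, -13/2)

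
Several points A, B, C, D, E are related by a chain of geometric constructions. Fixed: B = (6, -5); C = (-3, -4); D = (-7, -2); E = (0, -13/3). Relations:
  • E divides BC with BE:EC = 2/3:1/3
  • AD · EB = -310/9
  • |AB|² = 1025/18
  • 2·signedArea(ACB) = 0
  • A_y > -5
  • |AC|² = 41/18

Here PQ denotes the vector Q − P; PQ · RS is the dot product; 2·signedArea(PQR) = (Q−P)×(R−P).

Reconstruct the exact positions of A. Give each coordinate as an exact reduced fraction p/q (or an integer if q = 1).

1. A_x = -3/2  [2·signedArea(ACB) = 0 ∩ AD · EB = -310/9]
2. A_y = -25/6  [2·signedArea(ACB) = 0 ∩ AD · EB = -310/9]
   → A = (-3/2, -25/6)

A = (-3/2, -25/6)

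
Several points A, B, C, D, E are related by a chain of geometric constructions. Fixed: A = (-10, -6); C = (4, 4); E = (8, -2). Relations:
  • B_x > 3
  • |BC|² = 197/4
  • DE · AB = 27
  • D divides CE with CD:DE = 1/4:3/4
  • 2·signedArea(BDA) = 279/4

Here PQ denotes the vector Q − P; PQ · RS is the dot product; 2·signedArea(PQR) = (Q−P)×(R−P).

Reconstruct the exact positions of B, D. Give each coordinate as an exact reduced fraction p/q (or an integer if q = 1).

B = (7/2, -3)
D = (5, 5/2)

1. D_x = 5  [D divides CE with CD:DE = 1/4:3/4]
2. D_y = 5/2  [D divides CE with CD:DE = 1/4:3/4]
   → D = (5, 5/2)
3. B_x = 7/2  [2·signedArea(BDA) = 279/4 ∩ DE · AB = 27]
4. B_y = -3  [2·signedArea(BDA) = 279/4 ∩ DE · AB = 27]
   → B = (7/2, -3)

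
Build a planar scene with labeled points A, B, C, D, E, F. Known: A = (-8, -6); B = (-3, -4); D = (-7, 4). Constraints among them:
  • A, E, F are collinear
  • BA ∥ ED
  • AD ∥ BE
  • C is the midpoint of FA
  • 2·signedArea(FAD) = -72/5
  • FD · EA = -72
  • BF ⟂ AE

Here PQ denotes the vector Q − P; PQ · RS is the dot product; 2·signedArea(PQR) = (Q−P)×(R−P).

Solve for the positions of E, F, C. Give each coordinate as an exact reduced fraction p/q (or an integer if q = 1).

1. E_x = -2  [BA ∥ ED ∩ AD ∥ BE]
2. E_y = 6  [BA ∥ ED ∩ AD ∥ BE]
   → E = (-2, 6)
3. F_x = -31/5  [A, E, F are collinear ∩ BF ⟂ AE]
4. F_y = -12/5  [A, E, F are collinear ∩ BF ⟂ AE]
   → F = (-31/5, -12/5)
5. C_x = -71/10  [C is the midpoint of FA]
6. C_y = -21/5  [C is the midpoint of FA]
   → C = (-71/10, -21/5)

C = (-71/10, -21/5)
E = (-2, 6)
F = (-31/5, -12/5)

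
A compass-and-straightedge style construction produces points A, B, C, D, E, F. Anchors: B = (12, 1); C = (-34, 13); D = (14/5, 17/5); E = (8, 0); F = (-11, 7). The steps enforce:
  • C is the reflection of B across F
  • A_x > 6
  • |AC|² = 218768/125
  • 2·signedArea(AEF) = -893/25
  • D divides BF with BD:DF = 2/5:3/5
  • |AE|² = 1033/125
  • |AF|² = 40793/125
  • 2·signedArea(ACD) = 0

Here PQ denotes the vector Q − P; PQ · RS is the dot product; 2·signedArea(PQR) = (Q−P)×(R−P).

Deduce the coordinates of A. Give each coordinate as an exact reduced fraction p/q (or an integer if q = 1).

1. A_x = 162/25  [2·signedArea(ACD) = 0 ∩ 2·signedArea(AEF) = -893/25]
2. A_y = 61/25  [2·signedArea(ACD) = 0 ∩ 2·signedArea(AEF) = -893/25]
   → A = (162/25, 61/25)

A = (162/25, 61/25)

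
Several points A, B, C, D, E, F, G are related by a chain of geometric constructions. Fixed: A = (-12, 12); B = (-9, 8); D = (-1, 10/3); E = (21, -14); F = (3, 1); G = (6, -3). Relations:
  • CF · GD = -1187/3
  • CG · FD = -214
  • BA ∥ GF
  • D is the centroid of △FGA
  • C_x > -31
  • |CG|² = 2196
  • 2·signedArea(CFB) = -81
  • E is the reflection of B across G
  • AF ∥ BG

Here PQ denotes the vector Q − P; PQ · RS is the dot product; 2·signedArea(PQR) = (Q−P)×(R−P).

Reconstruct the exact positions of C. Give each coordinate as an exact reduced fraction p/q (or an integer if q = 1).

1. C_x = -30  [2·signedArea(CFB) = -81 ∩ CF · GD = -1187/3]
2. C_y = 27  [2·signedArea(CFB) = -81 ∩ CF · GD = -1187/3]
   → C = (-30, 27)

C = (-30, 27)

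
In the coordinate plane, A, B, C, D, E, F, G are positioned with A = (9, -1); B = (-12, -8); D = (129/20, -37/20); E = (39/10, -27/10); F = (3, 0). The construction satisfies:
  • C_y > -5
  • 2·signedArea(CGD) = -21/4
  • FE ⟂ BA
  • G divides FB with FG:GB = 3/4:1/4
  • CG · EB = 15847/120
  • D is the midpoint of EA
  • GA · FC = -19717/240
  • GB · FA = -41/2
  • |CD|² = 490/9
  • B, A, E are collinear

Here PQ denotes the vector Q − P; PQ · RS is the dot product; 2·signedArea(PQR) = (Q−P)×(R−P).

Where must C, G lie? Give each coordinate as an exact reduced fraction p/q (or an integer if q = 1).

1. G_x = -33/4  [G divides FB with FG:GB = 3/4:1/4]
2. G_y = -6  [G divides FB with FG:GB = 3/4:1/4]
   → G = (-33/4, -6)
3. C_x = -11/20  [2·signedArea(CGD) = -21/4 ∩ CG · EB = 15847/120]
4. C_y = -251/60  [2·signedArea(CGD) = -21/4 ∩ CG · EB = 15847/120]
   → C = (-11/20, -251/60)

C = (-11/20, -251/60)
G = (-33/4, -6)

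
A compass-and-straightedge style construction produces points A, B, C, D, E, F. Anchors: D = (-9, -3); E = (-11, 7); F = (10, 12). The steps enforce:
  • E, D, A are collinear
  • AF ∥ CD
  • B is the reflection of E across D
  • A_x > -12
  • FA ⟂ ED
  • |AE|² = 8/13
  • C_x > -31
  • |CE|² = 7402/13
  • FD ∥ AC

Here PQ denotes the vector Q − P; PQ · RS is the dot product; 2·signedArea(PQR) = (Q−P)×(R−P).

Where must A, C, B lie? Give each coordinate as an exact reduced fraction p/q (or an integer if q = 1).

1. A_x = -145/13  [E, D, A are collinear ∩ FA ⟂ ED]
2. A_y = 101/13  [E, D, A are collinear ∩ FA ⟂ ED]
   → A = (-145/13, 101/13)
3. C_x = -392/13  [AF ∥ CD ∩ FD ∥ AC]
4. C_y = -94/13  [AF ∥ CD ∩ FD ∥ AC]
   → C = (-392/13, -94/13)
5. B_x = -7  [B is the reflection of E across D]
6. B_y = -13  [B is the reflection of E across D]
   → B = (-7, -13)

A = (-145/13, 101/13)
B = (-7, -13)
C = (-392/13, -94/13)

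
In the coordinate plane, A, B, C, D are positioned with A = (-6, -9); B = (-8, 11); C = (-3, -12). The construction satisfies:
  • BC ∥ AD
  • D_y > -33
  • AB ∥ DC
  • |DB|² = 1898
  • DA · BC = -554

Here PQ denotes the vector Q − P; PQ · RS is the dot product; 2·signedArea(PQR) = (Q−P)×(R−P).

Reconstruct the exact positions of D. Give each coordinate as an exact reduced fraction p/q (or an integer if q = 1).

1. D_x = -1  [AB ∥ DC ∩ BC ∥ AD]
2. D_y = -32  [AB ∥ DC ∩ BC ∥ AD]
   → D = (-1, -32)

D = (-1, -32)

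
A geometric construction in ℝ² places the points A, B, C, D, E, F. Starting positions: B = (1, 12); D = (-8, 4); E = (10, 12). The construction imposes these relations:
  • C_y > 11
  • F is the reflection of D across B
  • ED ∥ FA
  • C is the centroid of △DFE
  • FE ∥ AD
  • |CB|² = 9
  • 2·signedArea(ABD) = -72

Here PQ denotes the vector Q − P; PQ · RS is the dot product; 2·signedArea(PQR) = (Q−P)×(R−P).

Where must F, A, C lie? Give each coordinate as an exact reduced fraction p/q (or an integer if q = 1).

A = (-8, 12)
C = (4, 12)
F = (10, 20)

1. F_x = 10  [F is the reflection of D across B]
2. F_y = 20  [F is the reflection of D across B]
   → F = (10, 20)
3. A_x = -8  [FE ∥ AD ∩ ED ∥ FA]
4. A_y = 12  [FE ∥ AD ∩ ED ∥ FA]
   → A = (-8, 12)
5. C_x = 4  [C is the centroid of △DFE]
6. C_y = 12  [C is the centroid of △DFE]
   → C = (4, 12)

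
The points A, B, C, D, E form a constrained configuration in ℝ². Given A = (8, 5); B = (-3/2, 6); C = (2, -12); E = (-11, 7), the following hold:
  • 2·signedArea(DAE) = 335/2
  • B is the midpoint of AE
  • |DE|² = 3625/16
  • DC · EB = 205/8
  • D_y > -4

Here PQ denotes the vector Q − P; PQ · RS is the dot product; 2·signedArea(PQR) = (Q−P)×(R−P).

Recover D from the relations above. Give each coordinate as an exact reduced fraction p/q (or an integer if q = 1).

D = (1/4, -3)

1. D_x = 1/4  [2·signedArea(DAE) = 335/2 ∩ DC · EB = 205/8]
2. D_y = -3  [2·signedArea(DAE) = 335/2 ∩ DC · EB = 205/8]
   → D = (1/4, -3)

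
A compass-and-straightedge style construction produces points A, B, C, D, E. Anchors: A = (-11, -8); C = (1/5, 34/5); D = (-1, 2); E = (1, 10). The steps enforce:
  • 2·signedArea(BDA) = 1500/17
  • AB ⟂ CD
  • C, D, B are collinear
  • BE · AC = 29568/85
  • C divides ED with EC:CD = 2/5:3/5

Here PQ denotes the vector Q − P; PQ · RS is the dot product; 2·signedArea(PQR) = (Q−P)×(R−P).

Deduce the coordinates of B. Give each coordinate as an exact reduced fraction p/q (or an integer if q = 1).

1. B_x = -67/17  [C, D, B are collinear ∩ AB ⟂ CD]
2. B_y = -166/17  [C, D, B are collinear ∩ AB ⟂ CD]
   → B = (-67/17, -166/17)

B = (-67/17, -166/17)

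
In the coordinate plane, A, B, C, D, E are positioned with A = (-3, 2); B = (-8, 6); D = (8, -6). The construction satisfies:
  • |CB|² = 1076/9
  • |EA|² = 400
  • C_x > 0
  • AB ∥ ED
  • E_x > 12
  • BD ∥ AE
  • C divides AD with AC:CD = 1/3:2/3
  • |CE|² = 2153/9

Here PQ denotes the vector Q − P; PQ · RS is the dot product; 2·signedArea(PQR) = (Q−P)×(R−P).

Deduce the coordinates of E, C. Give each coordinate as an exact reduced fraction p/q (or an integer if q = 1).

1. E_x = 13  [AB ∥ ED ∩ BD ∥ AE]
2. E_y = -10  [AB ∥ ED ∩ BD ∥ AE]
   → E = (13, -10)
3. C_x = 2/3  [C divides AD with AC:CD = 1/3:2/3]
4. C_y = -2/3  [C divides AD with AC:CD = 1/3:2/3]
   → C = (2/3, -2/3)

C = (2/3, -2/3)
E = (13, -10)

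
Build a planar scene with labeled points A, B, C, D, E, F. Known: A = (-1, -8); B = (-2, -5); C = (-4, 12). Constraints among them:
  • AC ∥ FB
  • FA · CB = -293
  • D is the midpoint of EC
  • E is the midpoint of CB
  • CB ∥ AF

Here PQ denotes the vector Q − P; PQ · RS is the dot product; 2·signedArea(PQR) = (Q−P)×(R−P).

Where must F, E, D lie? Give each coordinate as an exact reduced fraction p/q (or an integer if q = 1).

1. F_x = 1  [AC ∥ FB ∩ CB ∥ AF]
2. F_y = -25  [AC ∥ FB ∩ CB ∥ AF]
   → F = (1, -25)
3. E_x = -3  [E is the midpoint of CB]
4. E_y = 7/2  [E is the midpoint of CB]
   → E = (-3, 7/2)
5. D_x = -7/2  [D is the midpoint of EC]
6. D_y = 31/4  [D is the midpoint of EC]
   → D = (-7/2, 31/4)

D = (-7/2, 31/4)
E = (-3, 7/2)
F = (1, -25)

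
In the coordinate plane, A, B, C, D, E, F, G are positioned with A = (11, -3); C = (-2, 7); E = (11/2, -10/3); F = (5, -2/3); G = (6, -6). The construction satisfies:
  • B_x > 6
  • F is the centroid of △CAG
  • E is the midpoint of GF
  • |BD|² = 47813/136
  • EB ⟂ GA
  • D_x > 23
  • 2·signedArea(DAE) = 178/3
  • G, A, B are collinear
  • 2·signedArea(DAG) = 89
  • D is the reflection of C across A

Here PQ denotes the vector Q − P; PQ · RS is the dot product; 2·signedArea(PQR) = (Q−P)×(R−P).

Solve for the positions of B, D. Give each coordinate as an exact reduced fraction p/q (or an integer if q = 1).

1. B_x = 463/68  [G, A, B are collinear ∩ EB ⟂ GA]
2. B_y = -375/68  [G, A, B are collinear ∩ EB ⟂ GA]
   → B = (463/68, -375/68)
3. D_x = 24  [D is the reflection of C across A]
4. D_y = -13  [D is the reflection of C across A]
   → D = (24, -13)

B = (463/68, -375/68)
D = (24, -13)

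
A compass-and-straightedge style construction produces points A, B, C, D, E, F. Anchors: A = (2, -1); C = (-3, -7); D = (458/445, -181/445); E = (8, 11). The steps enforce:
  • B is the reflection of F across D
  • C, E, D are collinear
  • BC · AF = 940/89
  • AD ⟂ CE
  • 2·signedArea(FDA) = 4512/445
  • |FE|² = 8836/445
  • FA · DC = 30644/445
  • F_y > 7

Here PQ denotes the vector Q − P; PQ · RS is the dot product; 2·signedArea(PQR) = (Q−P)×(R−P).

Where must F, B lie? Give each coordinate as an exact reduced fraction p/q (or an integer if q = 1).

B = (-322/89, -713/89)
F = (2526/445, 3203/445)

1. F_x = 2526/445  [line 1793/445·x + 2934/445·y + -31296/445 = 0 ∩ |FE|² = 8836/445]
2. F_y = 3203/445  [line 1793/445·x + 2934/445·y + -31296/445 = 0 ∩ |FE|² = 8836/445]
   → F = (2526/445, 3203/445)
3. B_x = -322/89  [B is the reflection of F across D]
4. B_y = -713/89  [B is the reflection of F across D]
   → B = (-322/89, -713/89)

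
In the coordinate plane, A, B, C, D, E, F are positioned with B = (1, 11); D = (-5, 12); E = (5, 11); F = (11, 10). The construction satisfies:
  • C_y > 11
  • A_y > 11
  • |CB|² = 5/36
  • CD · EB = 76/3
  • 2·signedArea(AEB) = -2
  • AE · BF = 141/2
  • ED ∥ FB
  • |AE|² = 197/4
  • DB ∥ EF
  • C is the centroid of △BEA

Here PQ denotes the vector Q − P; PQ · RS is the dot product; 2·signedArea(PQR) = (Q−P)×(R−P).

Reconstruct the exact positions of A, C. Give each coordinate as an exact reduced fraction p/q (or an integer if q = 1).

A = (-2, 23/2)
C = (4/3, 67/6)

1. A_x = -2  [2·signedArea(AEB) = -2 ∩ AE · BF = 141/2]
2. A_y = 23/2  [2·signedArea(AEB) = -2 ∩ AE · BF = 141/2]
   → A = (-2, 23/2)
3. C_x = 4/3  [C is the centroid of △BEA]
4. C_y = 67/6  [C is the centroid of △BEA]
   → C = (4/3, 67/6)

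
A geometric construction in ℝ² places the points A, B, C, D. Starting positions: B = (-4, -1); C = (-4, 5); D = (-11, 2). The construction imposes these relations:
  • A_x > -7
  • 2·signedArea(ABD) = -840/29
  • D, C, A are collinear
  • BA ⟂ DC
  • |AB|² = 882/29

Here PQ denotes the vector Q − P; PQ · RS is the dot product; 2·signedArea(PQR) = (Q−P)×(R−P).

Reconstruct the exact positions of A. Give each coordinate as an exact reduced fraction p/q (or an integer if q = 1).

A = (-179/29, 118/29)

1. A_x = -179/29  [D, C, A are collinear ∩ BA ⟂ DC]
2. A_y = 118/29  [D, C, A are collinear ∩ BA ⟂ DC]
   → A = (-179/29, 118/29)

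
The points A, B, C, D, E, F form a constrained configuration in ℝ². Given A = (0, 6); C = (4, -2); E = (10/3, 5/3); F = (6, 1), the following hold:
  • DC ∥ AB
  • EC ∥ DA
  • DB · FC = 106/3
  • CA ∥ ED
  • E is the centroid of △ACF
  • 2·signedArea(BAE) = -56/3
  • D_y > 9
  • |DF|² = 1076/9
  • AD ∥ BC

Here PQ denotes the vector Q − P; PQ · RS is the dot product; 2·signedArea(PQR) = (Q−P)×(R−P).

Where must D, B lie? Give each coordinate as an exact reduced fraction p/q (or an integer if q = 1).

B = (14/3, -17/3)
D = (-2/3, 29/3)

1. D_x = -2/3  [EC ∥ DA ∩ CA ∥ ED]
2. D_y = 29/3  [EC ∥ DA ∩ CA ∥ ED]
   → D = (-2/3, 29/3)
3. B_x = 14/3  [AD ∥ BC ∩ DC ∥ AB]
4. B_y = -17/3  [AD ∥ BC ∩ DC ∥ AB]
   → B = (14/3, -17/3)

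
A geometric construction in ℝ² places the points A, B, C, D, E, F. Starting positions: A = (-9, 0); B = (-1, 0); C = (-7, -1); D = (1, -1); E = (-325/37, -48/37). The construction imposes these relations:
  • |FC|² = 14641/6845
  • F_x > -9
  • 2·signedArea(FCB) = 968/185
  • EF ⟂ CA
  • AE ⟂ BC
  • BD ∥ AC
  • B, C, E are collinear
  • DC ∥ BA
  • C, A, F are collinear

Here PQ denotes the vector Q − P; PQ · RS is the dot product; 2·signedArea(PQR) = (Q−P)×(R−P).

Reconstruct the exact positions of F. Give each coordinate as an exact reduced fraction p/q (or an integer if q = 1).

F = (-1537/185, -64/185)

1. F_x = -1537/185  [C, A, F are collinear ∩ EF ⟂ CA]
2. F_y = -64/185  [C, A, F are collinear ∩ EF ⟂ CA]
   → F = (-1537/185, -64/185)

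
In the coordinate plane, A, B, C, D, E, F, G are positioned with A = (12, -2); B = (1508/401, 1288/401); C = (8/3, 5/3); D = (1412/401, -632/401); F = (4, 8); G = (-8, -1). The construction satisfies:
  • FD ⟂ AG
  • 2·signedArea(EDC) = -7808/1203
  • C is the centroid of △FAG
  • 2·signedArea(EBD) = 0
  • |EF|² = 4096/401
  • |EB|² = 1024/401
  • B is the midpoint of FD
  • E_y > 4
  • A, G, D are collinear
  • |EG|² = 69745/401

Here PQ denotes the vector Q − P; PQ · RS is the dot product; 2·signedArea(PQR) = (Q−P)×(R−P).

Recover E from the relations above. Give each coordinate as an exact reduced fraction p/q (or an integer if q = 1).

E = (1540/401, 1928/401)

1. E_x = 1540/401  [2·signedArea(EBD) = 0 ∩ 2·signedArea(EDC) = -7808/1203]
2. E_y = 1928/401  [2·signedArea(EBD) = 0 ∩ 2·signedArea(EDC) = -7808/1203]
   → E = (1540/401, 1928/401)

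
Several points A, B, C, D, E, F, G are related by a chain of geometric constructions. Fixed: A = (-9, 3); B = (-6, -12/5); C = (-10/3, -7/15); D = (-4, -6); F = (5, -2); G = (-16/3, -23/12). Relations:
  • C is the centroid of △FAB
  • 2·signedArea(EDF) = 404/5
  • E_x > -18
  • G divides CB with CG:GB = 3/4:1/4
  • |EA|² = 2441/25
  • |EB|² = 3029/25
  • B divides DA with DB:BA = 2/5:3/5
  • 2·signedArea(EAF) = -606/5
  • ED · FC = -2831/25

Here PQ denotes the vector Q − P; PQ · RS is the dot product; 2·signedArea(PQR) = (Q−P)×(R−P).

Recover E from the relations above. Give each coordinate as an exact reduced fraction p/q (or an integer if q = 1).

1. E_x = -17  [2·signedArea(EAF) = -606/5 ∩ 2·signedArea(EDF) = 404/5]
2. E_y = -14/5  [2·signedArea(EAF) = -606/5 ∩ 2·signedArea(EDF) = 404/5]
   → E = (-17, -14/5)

E = (-17, -14/5)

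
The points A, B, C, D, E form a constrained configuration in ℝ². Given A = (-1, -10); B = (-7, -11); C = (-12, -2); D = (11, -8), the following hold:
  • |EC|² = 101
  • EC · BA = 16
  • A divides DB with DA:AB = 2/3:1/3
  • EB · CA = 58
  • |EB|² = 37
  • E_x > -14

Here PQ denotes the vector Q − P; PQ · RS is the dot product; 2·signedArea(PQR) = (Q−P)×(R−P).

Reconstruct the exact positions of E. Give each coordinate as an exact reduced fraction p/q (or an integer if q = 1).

1. E_x = -13  [EB · CA = 58 ∩ EC · BA = 16]
2. E_y = -12  [EB · CA = 58 ∩ EC · BA = 16]
   → E = (-13, -12)

E = (-13, -12)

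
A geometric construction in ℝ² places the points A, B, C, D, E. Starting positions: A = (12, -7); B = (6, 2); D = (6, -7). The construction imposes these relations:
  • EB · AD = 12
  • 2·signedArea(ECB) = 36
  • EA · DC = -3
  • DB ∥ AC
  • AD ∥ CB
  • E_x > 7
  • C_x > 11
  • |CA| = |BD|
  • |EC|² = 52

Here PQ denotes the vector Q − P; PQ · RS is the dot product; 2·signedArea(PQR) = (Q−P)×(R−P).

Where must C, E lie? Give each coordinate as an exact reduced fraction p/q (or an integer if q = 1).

1. C_x = 12  [AD ∥ CB ∩ DB ∥ AC]
2. C_y = 2  [AD ∥ CB ∩ DB ∥ AC]
   → C = (12, 2)
3. E_x = 8  [2·signedArea(ECB) = 36 ∩ EA · DC = -3]
4. E_y = -4  [2·signedArea(ECB) = 36 ∩ EA · DC = -3]
   → E = (8, -4)

C = (12, 2)
E = (8, -4)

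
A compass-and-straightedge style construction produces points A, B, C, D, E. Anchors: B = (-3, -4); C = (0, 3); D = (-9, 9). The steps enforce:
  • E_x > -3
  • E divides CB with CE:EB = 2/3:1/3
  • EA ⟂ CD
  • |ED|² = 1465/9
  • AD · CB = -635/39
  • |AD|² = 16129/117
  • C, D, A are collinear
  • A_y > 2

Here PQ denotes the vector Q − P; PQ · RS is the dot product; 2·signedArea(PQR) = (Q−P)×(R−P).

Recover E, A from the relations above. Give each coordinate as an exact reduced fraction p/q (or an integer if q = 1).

1. E_x = -2  [E divides CB with CE:EB = 2/3:1/3]
2. E_y = -5/3  [E divides CB with CE:EB = 2/3:1/3]
   → E = (-2, -5/3)
3. A_x = 10/13  [C, D, A are collinear ∩ EA ⟂ CD]
4. A_y = 97/39  [C, D, A are collinear ∩ EA ⟂ CD]
   → A = (10/13, 97/39)

A = (10/13, 97/39)
E = (-2, -5/3)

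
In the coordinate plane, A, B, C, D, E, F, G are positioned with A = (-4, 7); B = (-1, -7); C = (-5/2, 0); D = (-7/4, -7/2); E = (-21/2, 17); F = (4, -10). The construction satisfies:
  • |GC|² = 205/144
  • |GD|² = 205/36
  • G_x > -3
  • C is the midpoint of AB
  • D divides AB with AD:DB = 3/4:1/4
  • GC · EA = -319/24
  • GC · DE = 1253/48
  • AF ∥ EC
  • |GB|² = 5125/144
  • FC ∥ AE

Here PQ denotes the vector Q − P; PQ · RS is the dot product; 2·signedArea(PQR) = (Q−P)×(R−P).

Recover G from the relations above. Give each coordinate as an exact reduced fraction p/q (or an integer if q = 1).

G = (-9/4, -7/6)

1. G_x = -9/4  [GC · DE = 1253/48 ∩ GC · EA = -319/24]
2. G_y = -7/6  [GC · DE = 1253/48 ∩ GC · EA = -319/24]
   → G = (-9/4, -7/6)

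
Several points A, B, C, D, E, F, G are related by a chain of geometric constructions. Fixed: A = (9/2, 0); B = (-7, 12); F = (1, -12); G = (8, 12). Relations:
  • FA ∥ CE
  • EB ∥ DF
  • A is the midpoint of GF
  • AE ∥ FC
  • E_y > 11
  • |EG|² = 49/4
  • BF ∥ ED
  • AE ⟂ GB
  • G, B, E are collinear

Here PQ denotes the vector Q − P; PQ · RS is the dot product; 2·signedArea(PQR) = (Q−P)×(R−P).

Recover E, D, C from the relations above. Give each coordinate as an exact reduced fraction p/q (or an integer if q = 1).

C = (1, 0)
D = (25/2, -12)
E = (9/2, 12)

1. E_x = 9/2  [G, B, E are collinear ∩ AE ⟂ GB]
2. E_y = 12  [G, B, E are collinear ∩ AE ⟂ GB]
   → E = (9/2, 12)
3. D_x = 25/2  [EB ∥ DF ∩ BF ∥ ED]
4. D_y = -12  [EB ∥ DF ∩ BF ∥ ED]
   → D = (25/2, -12)
5. C_x = 1  [FA ∥ CE ∩ AE ∥ FC]
6. C_y = 0  [FA ∥ CE ∩ AE ∥ FC]
   → C = (1, 0)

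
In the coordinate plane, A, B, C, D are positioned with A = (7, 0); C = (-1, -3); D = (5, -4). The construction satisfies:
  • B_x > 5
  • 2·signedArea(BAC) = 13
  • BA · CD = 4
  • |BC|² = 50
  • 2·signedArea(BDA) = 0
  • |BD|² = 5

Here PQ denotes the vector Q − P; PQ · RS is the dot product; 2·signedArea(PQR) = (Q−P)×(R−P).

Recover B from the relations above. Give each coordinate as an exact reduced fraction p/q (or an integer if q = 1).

B = (6, -2)

1. B_x = 6  [2·signedArea(BDA) = 0 ∩ 2·signedArea(BAC) = 13]
2. B_y = -2  [2·signedArea(BDA) = 0 ∩ 2·signedArea(BAC) = 13]
   → B = (6, -2)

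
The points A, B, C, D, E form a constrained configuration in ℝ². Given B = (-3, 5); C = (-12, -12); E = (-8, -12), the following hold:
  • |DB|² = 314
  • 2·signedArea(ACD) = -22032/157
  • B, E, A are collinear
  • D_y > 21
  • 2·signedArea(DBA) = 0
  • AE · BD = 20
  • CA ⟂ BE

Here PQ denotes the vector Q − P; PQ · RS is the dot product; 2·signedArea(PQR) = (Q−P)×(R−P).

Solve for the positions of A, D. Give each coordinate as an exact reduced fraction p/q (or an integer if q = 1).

1. A_x = -1306/157  [B, E, A are collinear ∩ CA ⟂ BE]
2. A_y = -2054/157  [B, E, A are collinear ∩ CA ⟂ BE]
   → A = (-1306/157, -2054/157)
3. D_x = 2  [2·signedArea(DBA) = 0 ∩ AE · BD = 20]
4. D_y = 22  [2·signedArea(DBA) = 0 ∩ AE · BD = 20]
   → D = (2, 22)

A = (-1306/157, -2054/157)
D = (2, 22)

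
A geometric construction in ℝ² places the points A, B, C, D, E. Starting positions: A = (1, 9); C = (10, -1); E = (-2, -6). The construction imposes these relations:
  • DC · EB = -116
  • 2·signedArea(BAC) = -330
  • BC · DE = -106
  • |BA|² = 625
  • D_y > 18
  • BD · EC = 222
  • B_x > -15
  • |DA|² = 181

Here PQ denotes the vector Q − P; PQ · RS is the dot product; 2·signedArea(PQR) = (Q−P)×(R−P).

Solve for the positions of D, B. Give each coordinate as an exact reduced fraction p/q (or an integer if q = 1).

1. B_x = -14  [line 10·x + 9·y + 239 = 0 ∩ |BA|² = 625]
2. B_y = -11  [line 10·x + 9·y + 239 = 0 ∩ |BA|² = 625]
   → B = (-14, -11)
3. D_x = -8  [line 12·x + 5·y + 1 = 0 ∩ |DA|² = 181]
4. D_y = 19  [line 12·x + 5·y + 1 = 0 ∩ |DA|² = 181]
   → D = (-8, 19)

B = (-14, -11)
D = (-8, 19)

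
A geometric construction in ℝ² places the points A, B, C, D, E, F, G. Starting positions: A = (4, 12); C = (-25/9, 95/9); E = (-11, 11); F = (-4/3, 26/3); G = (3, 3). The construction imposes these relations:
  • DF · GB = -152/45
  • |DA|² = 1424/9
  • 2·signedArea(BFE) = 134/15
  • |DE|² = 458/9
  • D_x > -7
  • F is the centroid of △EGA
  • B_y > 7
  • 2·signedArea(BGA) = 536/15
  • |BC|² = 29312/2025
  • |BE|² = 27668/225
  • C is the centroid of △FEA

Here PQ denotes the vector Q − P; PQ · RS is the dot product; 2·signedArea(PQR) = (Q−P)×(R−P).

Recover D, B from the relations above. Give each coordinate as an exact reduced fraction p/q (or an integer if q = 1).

1. B_x = -7/15  [2·signedArea(BFE) = 134/15 ∩ 2·signedArea(BGA) = 536/15]
2. B_y = 113/15  [2·signedArea(BFE) = 134/15 ∩ 2·signedArea(BGA) = 536/15]
   → B = (-7/15, 113/15)
3. D_x = -20/3  [line 52/15·x + -68/15·y + 2128/45 = 0 ∩ |DE|² = 458/9]
4. D_y = 16/3  [line 52/15·x + -68/15·y + 2128/45 = 0 ∩ |DE|² = 458/9]
   → D = (-20/3, 16/3)

B = (-7/15, 113/15)
D = (-20/3, 16/3)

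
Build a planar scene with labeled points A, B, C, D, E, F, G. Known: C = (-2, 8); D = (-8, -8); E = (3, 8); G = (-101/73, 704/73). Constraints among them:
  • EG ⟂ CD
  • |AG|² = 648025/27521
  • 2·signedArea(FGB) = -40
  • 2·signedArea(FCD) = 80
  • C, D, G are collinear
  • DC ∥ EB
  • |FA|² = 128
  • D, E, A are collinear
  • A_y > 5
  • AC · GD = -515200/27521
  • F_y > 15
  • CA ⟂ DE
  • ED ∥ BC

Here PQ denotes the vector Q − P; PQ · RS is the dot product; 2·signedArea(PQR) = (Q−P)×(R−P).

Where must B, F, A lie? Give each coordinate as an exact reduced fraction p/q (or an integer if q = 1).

1. B_x = 9  [ED ∥ BC ∩ DC ∥ EB]
2. B_y = 24  [ED ∥ BC ∩ DC ∥ EB]
   → B = (9, 24)
3. F_x = 6  [2·signedArea(FGB) = -40 ∩ 2·signedArea(FCD) = 80]
4. F_y = 16  [2·signedArea(FGB) = -40 ∩ 2·signedArea(FCD) = 80]
   → F = (6, 16)
5. A_x = 526/377  [D, E, A are collinear ∩ CA ⟂ DE]
6. A_y = 2136/377  [D, E, A are collinear ∩ CA ⟂ DE]
   → A = (526/377, 2136/377)

A = (526/377, 2136/377)
B = (9, 24)
F = (6, 16)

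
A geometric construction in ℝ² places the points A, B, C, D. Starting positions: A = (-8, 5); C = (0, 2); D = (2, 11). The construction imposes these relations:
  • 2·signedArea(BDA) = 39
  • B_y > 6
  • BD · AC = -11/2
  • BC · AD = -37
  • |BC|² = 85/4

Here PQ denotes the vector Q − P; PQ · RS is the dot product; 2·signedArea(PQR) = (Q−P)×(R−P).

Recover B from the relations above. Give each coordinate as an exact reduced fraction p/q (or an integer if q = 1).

B = (1, 13/2)

1. B_x = 1  [2·signedArea(BDA) = 39 ∩ BD · AC = -11/2]
2. B_y = 13/2  [2·signedArea(BDA) = 39 ∩ BD · AC = -11/2]
   → B = (1, 13/2)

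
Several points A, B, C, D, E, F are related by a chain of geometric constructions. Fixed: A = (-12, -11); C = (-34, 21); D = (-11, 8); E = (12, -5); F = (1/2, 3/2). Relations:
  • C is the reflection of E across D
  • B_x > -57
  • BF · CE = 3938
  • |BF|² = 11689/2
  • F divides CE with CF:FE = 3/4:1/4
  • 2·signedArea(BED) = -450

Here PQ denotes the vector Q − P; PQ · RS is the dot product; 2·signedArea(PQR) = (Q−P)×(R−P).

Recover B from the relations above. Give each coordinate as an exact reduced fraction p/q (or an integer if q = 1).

B = (-56, 53)

1. B_x = -56  [2·signedArea(BED) = -450 ∩ BF · CE = 3938]
2. B_y = 53  [2·signedArea(BED) = -450 ∩ BF · CE = 3938]
   → B = (-56, 53)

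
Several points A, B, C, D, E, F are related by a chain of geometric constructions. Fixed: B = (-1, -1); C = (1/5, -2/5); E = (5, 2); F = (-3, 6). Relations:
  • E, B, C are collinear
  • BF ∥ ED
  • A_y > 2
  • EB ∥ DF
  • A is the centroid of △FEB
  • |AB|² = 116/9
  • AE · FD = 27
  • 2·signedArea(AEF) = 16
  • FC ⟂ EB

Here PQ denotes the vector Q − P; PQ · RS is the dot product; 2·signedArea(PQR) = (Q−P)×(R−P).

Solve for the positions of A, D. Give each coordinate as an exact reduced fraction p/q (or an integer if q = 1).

A = (1/3, 7/3)
D = (3, 9)

1. A_x = 1/3  [A is the centroid of △FEB]
2. A_y = 7/3  [A is the centroid of △FEB]
   → A = (1/3, 7/3)
3. D_x = 3  [EB ∥ DF ∩ BF ∥ ED]
4. D_y = 9  [EB ∥ DF ∩ BF ∥ ED]
   → D = (3, 9)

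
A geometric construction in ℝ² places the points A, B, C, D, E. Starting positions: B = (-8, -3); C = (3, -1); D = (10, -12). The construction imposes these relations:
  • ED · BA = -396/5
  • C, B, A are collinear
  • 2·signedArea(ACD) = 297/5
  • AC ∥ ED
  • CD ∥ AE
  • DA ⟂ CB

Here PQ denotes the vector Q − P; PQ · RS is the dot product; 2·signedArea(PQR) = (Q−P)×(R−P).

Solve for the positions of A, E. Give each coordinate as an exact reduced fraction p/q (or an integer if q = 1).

1. A_x = 196/25  [C, B, A are collinear ∩ DA ⟂ CB]
2. A_y = -3/25  [C, B, A are collinear ∩ DA ⟂ CB]
   → A = (196/25, -3/25)
3. E_x = 371/25  [AC ∥ ED ∩ CD ∥ AE]
4. E_y = -278/25  [AC ∥ ED ∩ CD ∥ AE]
   → E = (371/25, -278/25)

A = (196/25, -3/25)
E = (371/25, -278/25)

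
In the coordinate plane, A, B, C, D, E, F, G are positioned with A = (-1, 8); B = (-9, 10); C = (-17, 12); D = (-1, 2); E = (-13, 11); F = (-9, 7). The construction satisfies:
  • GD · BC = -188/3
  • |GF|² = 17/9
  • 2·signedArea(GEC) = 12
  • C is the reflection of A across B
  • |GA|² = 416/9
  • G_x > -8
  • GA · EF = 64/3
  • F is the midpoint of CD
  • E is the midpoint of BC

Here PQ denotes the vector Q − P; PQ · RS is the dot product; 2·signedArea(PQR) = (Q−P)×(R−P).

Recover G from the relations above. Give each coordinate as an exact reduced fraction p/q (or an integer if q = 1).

1. G_x = -23/3  [GD · BC = -188/3 ∩ GA · EF = 64/3]
2. G_y = 20/3  [GD · BC = -188/3 ∩ GA · EF = 64/3]
   → G = (-23/3, 20/3)

G = (-23/3, 20/3)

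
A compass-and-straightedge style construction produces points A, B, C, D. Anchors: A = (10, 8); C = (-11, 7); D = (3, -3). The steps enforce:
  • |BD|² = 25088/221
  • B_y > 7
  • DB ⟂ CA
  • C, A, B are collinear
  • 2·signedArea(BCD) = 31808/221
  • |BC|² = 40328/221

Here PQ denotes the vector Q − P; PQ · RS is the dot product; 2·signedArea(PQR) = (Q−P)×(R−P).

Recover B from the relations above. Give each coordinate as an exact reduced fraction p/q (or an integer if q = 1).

1. B_x = 551/221  [C, A, B are collinear ∩ DB ⟂ CA]
2. B_y = 1689/221  [C, A, B are collinear ∩ DB ⟂ CA]
   → B = (551/221, 1689/221)

B = (551/221, 1689/221)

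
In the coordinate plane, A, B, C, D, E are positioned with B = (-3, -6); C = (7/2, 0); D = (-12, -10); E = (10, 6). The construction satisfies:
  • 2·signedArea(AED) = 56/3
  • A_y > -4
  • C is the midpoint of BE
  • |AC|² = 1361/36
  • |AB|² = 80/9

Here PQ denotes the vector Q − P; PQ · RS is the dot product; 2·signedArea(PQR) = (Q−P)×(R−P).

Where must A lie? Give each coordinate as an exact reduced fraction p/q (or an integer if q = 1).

A = (-5/3, -10/3)

1. A_x = -5/3  [line 16·x + -22·y + -140/3 = 0 ∩ |AB|² = 80/9]
2. A_y = -10/3  [line 16·x + -22·y + -140/3 = 0 ∩ |AB|² = 80/9]
   → A = (-5/3, -10/3)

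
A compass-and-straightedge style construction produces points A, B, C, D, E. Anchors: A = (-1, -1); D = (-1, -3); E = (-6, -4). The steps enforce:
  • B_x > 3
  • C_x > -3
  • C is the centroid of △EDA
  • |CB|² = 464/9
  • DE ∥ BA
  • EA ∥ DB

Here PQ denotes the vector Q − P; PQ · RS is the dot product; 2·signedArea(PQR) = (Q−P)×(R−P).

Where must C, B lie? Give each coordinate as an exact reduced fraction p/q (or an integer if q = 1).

1. C_x = -8/3  [C is the centroid of △EDA]
2. C_y = -8/3  [C is the centroid of △EDA]
   → C = (-8/3, -8/3)
3. B_x = 4  [DE ∥ BA ∩ EA ∥ DB]
4. B_y = 0  [DE ∥ BA ∩ EA ∥ DB]
   → B = (4, 0)

B = (4, 0)
C = (-8/3, -8/3)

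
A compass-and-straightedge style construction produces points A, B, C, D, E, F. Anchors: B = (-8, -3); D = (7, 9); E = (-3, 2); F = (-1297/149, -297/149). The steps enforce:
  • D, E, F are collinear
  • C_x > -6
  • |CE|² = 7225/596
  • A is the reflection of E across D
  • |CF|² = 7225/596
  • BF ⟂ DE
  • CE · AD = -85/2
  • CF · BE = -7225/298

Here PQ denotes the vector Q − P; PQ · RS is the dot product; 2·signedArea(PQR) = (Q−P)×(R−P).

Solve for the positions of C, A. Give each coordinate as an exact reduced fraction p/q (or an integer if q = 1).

A = (17, 16)
C = (-872/149, 1/298)

1. C_x = -872/149  [line -5·x + -5·y + -8715/298 = 0 ∩ |CF|² = 7225/596]
2. C_y = 1/298  [line -5·x + -5·y + -8715/298 = 0 ∩ |CF|² = 7225/596]
   → C = (-872/149, 1/298)
3. A_x = 17  [A is the reflection of E across D]
4. A_y = 16  [A is the reflection of E across D]
   → A = (17, 16)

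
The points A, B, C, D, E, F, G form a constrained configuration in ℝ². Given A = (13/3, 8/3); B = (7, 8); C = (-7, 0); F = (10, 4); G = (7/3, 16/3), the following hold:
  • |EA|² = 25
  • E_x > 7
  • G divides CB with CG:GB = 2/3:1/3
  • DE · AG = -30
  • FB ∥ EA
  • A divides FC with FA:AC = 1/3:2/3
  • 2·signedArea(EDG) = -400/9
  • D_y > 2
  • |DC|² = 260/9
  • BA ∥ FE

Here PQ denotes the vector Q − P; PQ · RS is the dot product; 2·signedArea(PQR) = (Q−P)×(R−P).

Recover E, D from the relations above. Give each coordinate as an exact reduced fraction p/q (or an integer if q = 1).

D = (-7/3, 8/3)
E = (22/3, -4/3)

1. E_x = 22/3  [FB ∥ EA ∩ BA ∥ FE]
2. E_y = -4/3  [FB ∥ EA ∩ BA ∥ FE]
   → E = (22/3, -4/3)
3. D_x = -7/3  [DE · AG = -30 ∩ 2·signedArea(EDG) = -400/9]
4. D_y = 8/3  [DE · AG = -30 ∩ 2·signedArea(EDG) = -400/9]
   → D = (-7/3, 8/3)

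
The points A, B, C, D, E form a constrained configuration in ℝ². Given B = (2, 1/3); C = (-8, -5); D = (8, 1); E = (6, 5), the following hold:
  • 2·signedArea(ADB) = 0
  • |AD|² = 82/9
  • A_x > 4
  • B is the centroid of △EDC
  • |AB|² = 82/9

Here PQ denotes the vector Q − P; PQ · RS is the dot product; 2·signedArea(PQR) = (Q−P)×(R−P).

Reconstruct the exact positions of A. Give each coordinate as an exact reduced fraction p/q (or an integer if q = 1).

A = (5, 2/3)

1. A_x = 5  [line 2/3·x + -6·y + 2/3 = 0 ∩ |AB|² = 82/9]
2. A_y = 2/3  [line 2/3·x + -6·y + 2/3 = 0 ∩ |AB|² = 82/9]
   → A = (5, 2/3)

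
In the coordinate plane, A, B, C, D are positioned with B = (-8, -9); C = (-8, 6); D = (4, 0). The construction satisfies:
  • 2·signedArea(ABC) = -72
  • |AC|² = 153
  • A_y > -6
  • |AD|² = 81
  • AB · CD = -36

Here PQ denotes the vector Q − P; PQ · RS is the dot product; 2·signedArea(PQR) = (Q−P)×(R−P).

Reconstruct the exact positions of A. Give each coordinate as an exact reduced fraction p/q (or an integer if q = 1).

A = (-16/5, -27/5)

1. A_x = -16/5  [2·signedArea(ABC) = -72 ∩ AB · CD = -36]
2. A_y = -27/5  [2·signedArea(ABC) = -72 ∩ AB · CD = -36]
   → A = (-16/5, -27/5)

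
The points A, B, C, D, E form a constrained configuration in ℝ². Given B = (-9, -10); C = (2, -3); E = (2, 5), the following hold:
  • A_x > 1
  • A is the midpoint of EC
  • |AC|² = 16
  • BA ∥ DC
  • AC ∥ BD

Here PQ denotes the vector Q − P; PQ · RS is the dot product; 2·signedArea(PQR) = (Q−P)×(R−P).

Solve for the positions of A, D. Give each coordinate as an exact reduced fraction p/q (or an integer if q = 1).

A = (2, 1)
D = (-9, -14)

1. A_x = 2  [A is the midpoint of EC]
2. A_y = 1  [A is the midpoint of EC]
   → A = (2, 1)
3. D_x = -9  [BA ∥ DC ∩ AC ∥ BD]
4. D_y = -14  [BA ∥ DC ∩ AC ∥ BD]
   → D = (-9, -14)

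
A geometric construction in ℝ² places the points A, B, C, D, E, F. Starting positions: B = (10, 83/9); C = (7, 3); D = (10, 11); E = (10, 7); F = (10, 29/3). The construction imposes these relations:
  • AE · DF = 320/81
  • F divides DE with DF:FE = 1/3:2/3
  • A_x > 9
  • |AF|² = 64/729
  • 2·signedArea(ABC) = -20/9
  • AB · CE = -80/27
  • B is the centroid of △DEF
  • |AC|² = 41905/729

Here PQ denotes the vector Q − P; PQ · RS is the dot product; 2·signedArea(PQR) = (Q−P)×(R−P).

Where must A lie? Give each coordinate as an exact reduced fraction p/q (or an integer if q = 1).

A = (10, 269/27)

1. A_x = 10  [AB · CE = -80/27 ∩ 2·signedArea(ABC) = -20/9]
2. A_y = 269/27  [AB · CE = -80/27 ∩ 2·signedArea(ABC) = -20/9]
   → A = (10, 269/27)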